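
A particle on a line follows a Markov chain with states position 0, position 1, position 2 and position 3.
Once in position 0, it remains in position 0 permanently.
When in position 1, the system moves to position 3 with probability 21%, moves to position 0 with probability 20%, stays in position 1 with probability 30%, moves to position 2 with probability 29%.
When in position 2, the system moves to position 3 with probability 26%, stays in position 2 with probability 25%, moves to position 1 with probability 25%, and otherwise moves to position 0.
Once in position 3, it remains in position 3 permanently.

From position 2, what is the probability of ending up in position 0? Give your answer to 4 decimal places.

Let h(s) be the probability of absorption at position 0 starting from transient state s. Then h(position 0) = 1 and h(position 3) = 0. By first-step analysis:
h(position 1) = 0.2·1 + 0.3·h(position 1) + 0.29·h(position 2) + 0.21·0
h(position 2) = 0.24·1 + 0.25·h(position 1) + 0.25·h(position 2) + 0.26·0
Solving: h(position 1) = 0.4853, h(position 2) = 0.4818.
Starting from position 2, the probability is 0.4818.

0.4818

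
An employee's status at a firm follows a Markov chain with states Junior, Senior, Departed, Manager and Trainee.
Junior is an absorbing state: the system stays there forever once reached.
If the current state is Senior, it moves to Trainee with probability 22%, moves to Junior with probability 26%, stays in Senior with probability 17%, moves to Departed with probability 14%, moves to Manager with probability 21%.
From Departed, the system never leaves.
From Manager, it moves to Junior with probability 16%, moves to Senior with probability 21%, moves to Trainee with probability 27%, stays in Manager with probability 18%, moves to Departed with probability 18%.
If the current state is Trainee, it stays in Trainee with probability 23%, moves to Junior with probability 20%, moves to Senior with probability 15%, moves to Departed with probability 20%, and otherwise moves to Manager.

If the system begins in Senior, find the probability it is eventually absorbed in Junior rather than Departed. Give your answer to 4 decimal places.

Let h(s) be the probability of absorption at Junior starting from transient state s. Then h(Junior) = 1 and h(Departed) = 0. By first-step analysis:
h(Senior) = 0.26·1 + 0.17·h(Senior) + 0.14·0 + 0.21·h(Manager) + 0.22·h(Trainee)
h(Manager) = 0.16·1 + 0.21·h(Senior) + 0.18·0 + 0.18·h(Manager) + 0.27·h(Trainee)
h(Trainee) = 0.2·1 + 0.15·h(Senior) + 0.2·0 + 0.22·h(Manager) + 0.23·h(Trainee)
Solving: h(Senior) = 0.5816, h(Manager) = 0.5154, h(Trainee) = 0.5203.
Starting from Senior, the probability is 0.5816.

0.5816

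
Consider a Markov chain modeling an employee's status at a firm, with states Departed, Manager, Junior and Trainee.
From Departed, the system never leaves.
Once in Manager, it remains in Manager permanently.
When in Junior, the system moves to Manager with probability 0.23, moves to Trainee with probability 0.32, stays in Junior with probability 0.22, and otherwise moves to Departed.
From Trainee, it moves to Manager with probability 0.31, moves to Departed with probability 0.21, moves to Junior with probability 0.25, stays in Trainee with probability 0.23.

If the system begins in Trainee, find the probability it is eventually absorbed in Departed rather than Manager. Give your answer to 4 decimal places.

Let h(s) be the probability of absorption at Departed starting from transient state s. Then h(Departed) = 1 and h(Manager) = 0. By first-step analysis:
h(Junior) = 0.23·1 + 0.23·0 + 0.22·h(Junior) + 0.32·h(Trainee)
h(Trainee) = 0.21·1 + 0.31·0 + 0.25·h(Junior) + 0.23·h(Trainee)
Solving: h(Junior) = 0.4693, h(Trainee) = 0.4251.
Starting from Trainee, the probability is 0.4251.

0.4251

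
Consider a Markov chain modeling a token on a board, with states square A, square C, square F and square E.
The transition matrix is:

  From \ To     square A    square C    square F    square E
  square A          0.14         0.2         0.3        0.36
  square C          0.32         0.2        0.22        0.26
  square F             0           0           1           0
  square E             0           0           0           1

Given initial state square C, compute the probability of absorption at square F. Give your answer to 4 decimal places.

0.4571

Let h(s) be the probability of absorption at square F starting from transient state s. Then h(square F) = 1 and h(square E) = 0. By first-step analysis:
h(square A) = 0.14·h(square A) + 0.2·h(square C) + 0.3·1 + 0.36·0
h(square C) = 0.32·h(square A) + 0.2·h(square C) + 0.22·1 + 0.26·0
Solving: h(square A) = 0.4551, h(square C) = 0.4571.
Starting from square C, the probability is 0.4571.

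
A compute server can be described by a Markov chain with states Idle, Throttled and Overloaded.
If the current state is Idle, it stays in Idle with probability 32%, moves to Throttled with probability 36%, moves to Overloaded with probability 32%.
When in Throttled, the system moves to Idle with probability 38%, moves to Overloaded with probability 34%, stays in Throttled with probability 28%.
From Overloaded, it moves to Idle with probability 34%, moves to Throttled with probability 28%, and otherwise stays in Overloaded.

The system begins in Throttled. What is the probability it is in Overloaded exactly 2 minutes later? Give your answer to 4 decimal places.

0.3460

Sum over the intermediate state after 1 minute:
P = P(Throttled→Idle)·P(Idle→Overloaded) + P(Throttled→Throttled)·P(Throttled→Overloaded) + P(Throttled→Overloaded)·P(Overloaded→Overloaded)
  = 0.38×0.32 + 0.28×0.34 + 0.34×0.38
  = 0.1216 + 0.0952 + 0.1292 = 0.3460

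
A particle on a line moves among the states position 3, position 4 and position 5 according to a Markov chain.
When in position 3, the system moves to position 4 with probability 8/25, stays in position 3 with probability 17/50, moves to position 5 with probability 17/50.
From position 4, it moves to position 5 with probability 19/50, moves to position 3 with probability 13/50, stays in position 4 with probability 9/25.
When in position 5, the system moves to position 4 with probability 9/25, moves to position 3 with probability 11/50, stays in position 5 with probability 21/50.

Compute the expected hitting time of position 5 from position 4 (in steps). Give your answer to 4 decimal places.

Let t(s) be the expected number of steps to first reach position 5 from state s, with t(position 5) = 0. Conditioning on the first step:
t(position 3) = 1 + 0.34·t(position 3) + 0.32·t(position 4)
t(position 4) = 1 + 0.26·t(position 3) + 0.36·t(position 4)
Solving: t(position 3) = 2.8302, t(position 4) = 2.7123.
Expected steps from position 4 to position 5: 2.7123.

2.7123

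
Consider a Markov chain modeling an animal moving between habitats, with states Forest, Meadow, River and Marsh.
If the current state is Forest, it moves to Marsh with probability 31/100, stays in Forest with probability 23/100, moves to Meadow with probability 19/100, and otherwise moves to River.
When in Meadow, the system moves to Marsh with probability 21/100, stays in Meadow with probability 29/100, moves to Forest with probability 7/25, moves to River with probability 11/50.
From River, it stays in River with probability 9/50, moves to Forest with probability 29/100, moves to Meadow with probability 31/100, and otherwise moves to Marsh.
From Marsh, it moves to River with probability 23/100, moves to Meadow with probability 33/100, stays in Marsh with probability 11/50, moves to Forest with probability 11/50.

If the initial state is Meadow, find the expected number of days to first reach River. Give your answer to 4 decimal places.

Let t(s) be the expected number of days to first reach River from state s, with t(River) = 0. Conditioning on the first day:
t(Forest) = 1 + 0.23·t(Forest) + 0.19·t(Meadow) + 0.31·t(Marsh)
t(Meadow) = 1 + 0.28·t(Forest) + 0.29·t(Meadow) + 0.21·t(Marsh)
t(Marsh) = 1 + 0.22·t(Forest) + 0.33·t(Meadow) + 0.22·t(Marsh)
Solving: t(Forest) = 4.0492, t(Meadow) = 4.2548, t(Marsh) = 4.2242.
Expected days from Meadow to River: 4.2548.

4.2548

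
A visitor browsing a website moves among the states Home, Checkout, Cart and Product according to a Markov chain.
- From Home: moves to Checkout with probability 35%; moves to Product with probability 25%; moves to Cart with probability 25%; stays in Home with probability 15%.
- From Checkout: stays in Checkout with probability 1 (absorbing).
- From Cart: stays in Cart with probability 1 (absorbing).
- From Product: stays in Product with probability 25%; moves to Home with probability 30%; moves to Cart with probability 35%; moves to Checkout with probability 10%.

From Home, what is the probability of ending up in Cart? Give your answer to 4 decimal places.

0.4889

Let h(s) be the probability of absorption at Cart starting from transient state s. Then h(Cart) = 1 and h(Checkout) = 0. By first-step analysis:
h(Home) = 0.15·h(Home) + 0.35·0 + 0.25·1 + 0.25·h(Product)
h(Product) = 0.3·h(Home) + 0.1·0 + 0.35·1 + 0.25·h(Product)
Solving: h(Home) = 0.4889, h(Product) = 0.6622.
Starting from Home, the probability is 0.4889.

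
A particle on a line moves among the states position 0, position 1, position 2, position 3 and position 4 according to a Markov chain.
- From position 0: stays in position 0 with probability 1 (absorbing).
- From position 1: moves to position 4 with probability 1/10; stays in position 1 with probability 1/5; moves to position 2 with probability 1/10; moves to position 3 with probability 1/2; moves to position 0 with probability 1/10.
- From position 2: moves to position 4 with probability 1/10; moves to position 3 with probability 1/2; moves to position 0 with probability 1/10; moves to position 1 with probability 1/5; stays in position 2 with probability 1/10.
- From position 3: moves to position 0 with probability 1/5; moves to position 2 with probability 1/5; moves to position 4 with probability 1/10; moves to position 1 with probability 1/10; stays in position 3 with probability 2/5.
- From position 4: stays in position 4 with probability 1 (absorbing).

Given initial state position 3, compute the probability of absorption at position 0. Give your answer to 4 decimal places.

0.6296

Let h(s) be the probability of absorption at position 0 starting from transient state s. Then h(position 0) = 1 and h(position 4) = 0. By first-step analysis:
h(position 1) = 0.1·1 + 0.2·h(position 1) + 0.1·h(position 2) + 0.5·h(position 3) + 0.1·0
h(position 2) = 0.1·1 + 0.2·h(position 1) + 0.1·h(position 2) + 0.5·h(position 3) + 0.1·0
h(position 3) = 0.2·1 + 0.1·h(position 1) + 0.2·h(position 2) + 0.4·h(position 3) + 0.1·0
Solving: h(position 1) = 0.5926, h(position 2) = 0.5926, h(position 3) = 0.6296.
Starting from position 3, the probability is 0.6296.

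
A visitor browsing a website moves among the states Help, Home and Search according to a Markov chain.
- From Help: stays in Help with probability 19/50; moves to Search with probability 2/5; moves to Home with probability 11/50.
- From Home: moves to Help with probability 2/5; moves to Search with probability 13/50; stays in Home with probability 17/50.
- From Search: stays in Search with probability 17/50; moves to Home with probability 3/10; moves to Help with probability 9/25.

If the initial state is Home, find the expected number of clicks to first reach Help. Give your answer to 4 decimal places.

2.5727

Let t(s) be the expected number of clicks to first reach Help from state s, with t(Help) = 0. Conditioning on the first click:
t(Home) = 1 + 0.34·t(Home) + 0.26·t(Search)
t(Search) = 1 + 0.3·t(Home) + 0.34·t(Search)
Solving: t(Home) = 2.5727, t(Search) = 2.6846.
Expected clicks from Home to Help: 2.5727.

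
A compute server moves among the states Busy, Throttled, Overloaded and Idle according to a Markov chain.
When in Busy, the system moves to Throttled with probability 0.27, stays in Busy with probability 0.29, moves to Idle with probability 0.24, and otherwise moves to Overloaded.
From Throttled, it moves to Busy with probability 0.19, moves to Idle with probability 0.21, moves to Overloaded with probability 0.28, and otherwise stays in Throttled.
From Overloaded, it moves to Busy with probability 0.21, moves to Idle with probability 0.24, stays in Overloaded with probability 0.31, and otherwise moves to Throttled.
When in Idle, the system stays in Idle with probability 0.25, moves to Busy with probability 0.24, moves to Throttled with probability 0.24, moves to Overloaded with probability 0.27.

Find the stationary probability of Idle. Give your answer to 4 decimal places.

0.2343

Let the stationary distribution be π with π = πP and π_1 + π_2 + π_3 + π_4 = 1.
π_1 = 0.29·π_1 + 0.19·π_2 + 0.21·π_3 + 0.24·π_4
π_2 = 0.27·π_1 + 0.32·π_2 + 0.24·π_3 + 0.24·π_4
π_3 = 0.2·π_1 + 0.28·π_2 + 0.31·π_3 + 0.27·π_4
Solving with the normalization constraint gives π = (0.2301, 0.2684, 0.2673, 0.2343).
So the stationary probability of Idle is 0.2343.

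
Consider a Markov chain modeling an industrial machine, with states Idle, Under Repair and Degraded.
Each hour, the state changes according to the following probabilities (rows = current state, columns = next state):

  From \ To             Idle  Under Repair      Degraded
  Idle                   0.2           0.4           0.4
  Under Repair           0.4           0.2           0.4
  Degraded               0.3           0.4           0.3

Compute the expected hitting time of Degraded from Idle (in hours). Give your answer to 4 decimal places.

2.5000

Let t(s) be the expected number of hours to first reach Degraded from state s, with t(Degraded) = 0. Conditioning on the first hour:
t(Idle) = 1 + 0.2·t(Idle) + 0.4·t(Under Repair)
t(Under Repair) = 1 + 0.4·t(Idle) + 0.2·t(Under Repair)
Solving: t(Idle) = 2.5000, t(Under Repair) = 2.5000.
Expected hours from Idle to Degraded: 2.5000.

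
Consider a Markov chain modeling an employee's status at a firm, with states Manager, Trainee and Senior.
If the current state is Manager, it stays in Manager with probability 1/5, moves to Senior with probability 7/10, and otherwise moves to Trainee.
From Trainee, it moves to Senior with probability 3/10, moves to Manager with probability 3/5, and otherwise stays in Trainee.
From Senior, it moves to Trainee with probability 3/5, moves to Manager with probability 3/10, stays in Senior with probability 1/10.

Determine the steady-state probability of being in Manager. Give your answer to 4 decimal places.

Let the stationary distribution be π with π = πP and π_1 + π_2 + π_3 = 1.
π_1 = 0.2·π_1 + 0.6·π_2 + 0.3·π_3
π_2 = 0.1·π_1 + 0.1·π_2 + 0.6·π_3
Solving with the normalization constraint gives π = (0.3500, 0.2833, 0.3667).
So the stationary probability of Manager is 0.3500.

0.3500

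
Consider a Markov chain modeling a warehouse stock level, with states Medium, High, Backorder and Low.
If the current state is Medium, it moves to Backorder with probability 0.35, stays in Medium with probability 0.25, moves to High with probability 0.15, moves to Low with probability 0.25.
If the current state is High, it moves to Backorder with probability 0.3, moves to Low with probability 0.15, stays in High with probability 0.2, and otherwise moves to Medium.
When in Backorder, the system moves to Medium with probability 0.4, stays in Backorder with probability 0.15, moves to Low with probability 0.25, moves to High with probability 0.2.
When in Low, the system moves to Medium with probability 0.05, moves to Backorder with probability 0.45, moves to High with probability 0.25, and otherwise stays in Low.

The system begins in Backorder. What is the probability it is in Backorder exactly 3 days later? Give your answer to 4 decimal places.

Propagate the distribution vector 3 days from Backorder.
After 0 days: (0.0000, 0.0000, 1.0000, 0.0000)
After 1 day: (0.4000, 0.2000, 0.1500, 0.2500)
After 2 days: (0.2425, 0.1925, 0.3350, 0.2300)
After 3 days: (0.2735, 0.1994, 0.2964, 0.2308)
P(in Backorder after 3 days) = 0.2964

0.2964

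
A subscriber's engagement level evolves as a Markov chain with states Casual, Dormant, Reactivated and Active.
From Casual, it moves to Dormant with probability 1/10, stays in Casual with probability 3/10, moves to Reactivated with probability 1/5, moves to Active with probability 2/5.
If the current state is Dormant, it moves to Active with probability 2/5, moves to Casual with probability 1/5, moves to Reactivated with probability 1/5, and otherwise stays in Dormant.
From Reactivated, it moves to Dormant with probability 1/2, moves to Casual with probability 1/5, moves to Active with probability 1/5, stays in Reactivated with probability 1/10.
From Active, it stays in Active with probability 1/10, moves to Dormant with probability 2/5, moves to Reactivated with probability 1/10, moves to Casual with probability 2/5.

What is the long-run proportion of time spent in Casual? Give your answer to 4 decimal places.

Let the stationary distribution be π with π = πP and π_1 + π_2 + π_3 + π_4 = 1.
π_1 = 0.3·π_1 + 0.2·π_2 + 0.2·π_3 + 0.4·π_4
π_2 = 0.1·π_1 + 0.2·π_2 + 0.5·π_3 + 0.4·π_4
π_3 = 0.2·π_1 + 0.2·π_2 + 0.1·π_3 + 0.1·π_4
Solving with the normalization constraint gives π = (0.2853, 0.2750, 0.1560, 0.2837).
So the stationary probability of Casual is 0.2853.

0.2853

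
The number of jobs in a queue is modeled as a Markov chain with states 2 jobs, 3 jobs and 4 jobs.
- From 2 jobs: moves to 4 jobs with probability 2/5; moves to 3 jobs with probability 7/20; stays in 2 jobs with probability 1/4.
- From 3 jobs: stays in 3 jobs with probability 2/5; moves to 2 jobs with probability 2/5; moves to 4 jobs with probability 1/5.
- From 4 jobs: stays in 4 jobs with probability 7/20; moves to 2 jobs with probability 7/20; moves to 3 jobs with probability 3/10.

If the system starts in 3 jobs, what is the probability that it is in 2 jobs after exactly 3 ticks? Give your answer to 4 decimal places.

0.3350

Propagate the distribution vector 3 ticks from 3 jobs.
After 0 ticks: (0.0000, 1.0000, 0.0000)
After 1 tick: (0.4000, 0.4000, 0.2000)
After 2 ticks: (0.3300, 0.3600, 0.3100)
After 3 ticks: (0.3350, 0.3525, 0.3125)
P(in 2 jobs after 3 ticks) = 0.3350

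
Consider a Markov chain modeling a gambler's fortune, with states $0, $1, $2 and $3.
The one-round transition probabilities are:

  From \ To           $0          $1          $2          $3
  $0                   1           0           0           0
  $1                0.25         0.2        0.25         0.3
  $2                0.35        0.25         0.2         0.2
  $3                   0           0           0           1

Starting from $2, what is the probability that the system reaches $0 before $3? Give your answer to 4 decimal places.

0.5931

Let h(s) be the probability of absorption at $0 starting from transient state s. Then h($0) = 1 and h($3) = 0. By first-step analysis:
h($1) = 0.25·1 + 0.2·h($1) + 0.25·h($2) + 0.3·0
h($2) = 0.35·1 + 0.25·h($1) + 0.2·h($2) + 0.2·0
Solving: h($1) = 0.4978, h($2) = 0.5931.
Starting from $2, the probability is 0.5931.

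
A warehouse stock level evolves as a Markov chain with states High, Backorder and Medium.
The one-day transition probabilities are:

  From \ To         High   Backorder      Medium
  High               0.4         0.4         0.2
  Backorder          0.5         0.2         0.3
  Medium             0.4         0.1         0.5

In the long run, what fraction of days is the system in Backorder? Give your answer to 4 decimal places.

Let the stationary distribution be π with π = πP and π_1 + π_2 + π_3 = 1.
π_1 = 0.4·π_1 + 0.5·π_2 + 0.4·π_3
π_2 = 0.4·π_1 + 0.2·π_2 + 0.1·π_3
Solving with the normalization constraint gives π = (0.4253, 0.2529, 0.3218).
So the stationary probability of Backorder is 0.2529.

0.2529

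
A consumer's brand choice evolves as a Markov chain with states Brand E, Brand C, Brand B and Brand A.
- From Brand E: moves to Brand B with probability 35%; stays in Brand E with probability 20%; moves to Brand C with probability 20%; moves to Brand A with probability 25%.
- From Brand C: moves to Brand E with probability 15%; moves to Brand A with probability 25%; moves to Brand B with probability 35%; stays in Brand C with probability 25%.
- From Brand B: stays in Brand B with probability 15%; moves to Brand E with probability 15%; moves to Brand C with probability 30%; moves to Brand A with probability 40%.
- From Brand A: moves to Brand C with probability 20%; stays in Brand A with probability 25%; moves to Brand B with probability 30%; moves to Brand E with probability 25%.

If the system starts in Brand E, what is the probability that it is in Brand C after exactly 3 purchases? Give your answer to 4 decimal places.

Propagate the distribution vector 3 purchases from Brand E.
After 0 purchases: (1.0000, 0.0000, 0.0000, 0.0000)
After 1 purchase: (0.2000, 0.2000, 0.3500, 0.2500)
After 2 purchases: (0.1850, 0.2450, 0.2675, 0.3025)
After 3 purchases: (0.1895, 0.2390, 0.2814, 0.2901)
P(in Brand C after 3 purchases) = 0.2390

0.2390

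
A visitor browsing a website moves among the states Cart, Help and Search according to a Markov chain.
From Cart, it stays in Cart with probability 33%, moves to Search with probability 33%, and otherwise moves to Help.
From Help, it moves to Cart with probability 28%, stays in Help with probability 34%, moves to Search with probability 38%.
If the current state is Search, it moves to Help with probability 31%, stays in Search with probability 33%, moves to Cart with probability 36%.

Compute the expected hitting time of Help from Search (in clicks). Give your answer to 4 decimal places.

Let t(s) be the expected number of clicks to first reach Help from state s, with t(Help) = 0. Conditioning on the first click:
t(Cart) = 1 + 0.33·t(Cart) + 0.33·t(Search)
t(Search) = 1 + 0.36·t(Cart) + 0.33·t(Search)
Solving: t(Cart) = 3.0294, t(Search) = 3.1203.
Expected clicks from Search to Help: 3.1203.

3.1203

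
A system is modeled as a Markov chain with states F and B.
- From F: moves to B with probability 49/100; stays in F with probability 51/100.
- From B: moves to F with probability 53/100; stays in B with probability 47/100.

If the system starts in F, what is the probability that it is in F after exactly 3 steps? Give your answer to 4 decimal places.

Propagate the distribution vector 3 steps from F.
After 0 steps: (1.0000, 0.0000)
After 1 step: (0.5100, 0.4900)
After 2 steps: (0.5198, 0.4802)
After 3 steps: (0.5196, 0.4804)
P(in F after 3 steps) = 0.5196

0.5196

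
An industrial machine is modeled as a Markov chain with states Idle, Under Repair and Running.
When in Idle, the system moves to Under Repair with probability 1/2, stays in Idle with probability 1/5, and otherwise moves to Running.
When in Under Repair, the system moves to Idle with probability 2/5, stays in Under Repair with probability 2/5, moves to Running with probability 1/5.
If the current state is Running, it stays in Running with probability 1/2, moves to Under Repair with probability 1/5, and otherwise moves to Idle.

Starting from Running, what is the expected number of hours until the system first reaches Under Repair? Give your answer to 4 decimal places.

Let t(s) be the expected number of hours to first reach Under Repair from state s, with t(Under Repair) = 0. Conditioning on the first hour:
t(Idle) = 1 + 0.2·t(Idle) + 0.3·t(Running)
t(Running) = 1 + 0.3·t(Idle) + 0.5·t(Running)
Solving: t(Idle) = 2.5806, t(Running) = 3.5484.
Expected hours from Running to Under Repair: 3.5484.

3.5484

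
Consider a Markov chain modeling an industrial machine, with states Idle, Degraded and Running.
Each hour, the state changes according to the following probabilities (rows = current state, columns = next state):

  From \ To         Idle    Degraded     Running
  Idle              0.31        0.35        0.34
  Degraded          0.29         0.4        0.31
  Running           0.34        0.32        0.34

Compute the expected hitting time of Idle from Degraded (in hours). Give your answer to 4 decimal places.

Let t(s) be the expected number of hours to first reach Idle from state s, with t(Idle) = 0. Conditioning on the first hour:
t(Degraded) = 1 + 0.4·t(Degraded) + 0.31·t(Running)
t(Running) = 1 + 0.32·t(Degraded) + 0.34·t(Running)
Solving: t(Degraded) = 3.2682, t(Running) = 3.0997.
Expected hours from Degraded to Idle: 3.2682.

3.2682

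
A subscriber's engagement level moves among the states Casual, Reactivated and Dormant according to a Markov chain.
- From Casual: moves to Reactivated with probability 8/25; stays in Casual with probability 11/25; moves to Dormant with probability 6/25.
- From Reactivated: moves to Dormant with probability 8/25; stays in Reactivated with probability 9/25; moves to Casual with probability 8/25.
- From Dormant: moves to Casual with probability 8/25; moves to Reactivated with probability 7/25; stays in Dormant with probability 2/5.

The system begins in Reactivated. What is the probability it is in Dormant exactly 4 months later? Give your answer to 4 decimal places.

Propagate the distribution vector 4 months from Reactivated.
After 0 months: (0.0000, 1.0000, 0.0000)
After 1 month: (0.3200, 0.3600, 0.3200)
After 2 months: (0.3584, 0.3216, 0.3200)
After 3 months: (0.3630, 0.3201, 0.3169)
After 4 months: (0.3636, 0.3201, 0.3163)
P(in Dormant after 4 months) = 0.3163

0.3163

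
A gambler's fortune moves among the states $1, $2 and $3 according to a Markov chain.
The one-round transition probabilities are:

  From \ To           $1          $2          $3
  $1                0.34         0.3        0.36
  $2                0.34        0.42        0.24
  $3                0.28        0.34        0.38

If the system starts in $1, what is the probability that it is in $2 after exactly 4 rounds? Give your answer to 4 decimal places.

0.3556

Propagate the distribution vector 4 rounds from $1.
After 0 rounds: (1.0000, 0.0000, 0.0000)
After 1 round: (0.3400, 0.3000, 0.3600)
After 2 rounds: (0.3184, 0.3504, 0.3312)
After 3 rounds: (0.3201, 0.3553, 0.3246)
After 4 rounds: (0.3205, 0.3556, 0.3239)
P(in $2 after 4 rounds) = 0.3556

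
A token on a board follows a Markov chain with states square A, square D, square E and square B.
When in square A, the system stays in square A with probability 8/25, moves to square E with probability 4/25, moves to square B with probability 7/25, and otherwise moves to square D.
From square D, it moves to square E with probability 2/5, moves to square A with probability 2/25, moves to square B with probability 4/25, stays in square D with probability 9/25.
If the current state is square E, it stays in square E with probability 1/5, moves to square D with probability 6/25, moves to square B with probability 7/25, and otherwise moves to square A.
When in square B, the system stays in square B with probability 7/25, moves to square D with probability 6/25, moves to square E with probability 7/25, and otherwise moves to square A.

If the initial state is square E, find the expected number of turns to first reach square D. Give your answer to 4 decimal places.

Let t(s) be the expected number of turns to first reach square D from state s, with t(square D) = 0. Conditioning on the first turn:
t(square A) = 1 + 0.32·t(square A) + 0.16·t(square E) + 0.28·t(square B)
t(square E) = 1 + 0.28·t(square A) + 0.2·t(square E) + 0.28·t(square B)
t(square B) = 1 + 0.2·t(square A) + 0.28·t(square E) + 0.28·t(square B)
Solving: t(square A) = 4.1667, t(square E) = 4.1667, t(square B) = 4.1667.
Expected turns from square E to square D: 4.1667.

4.1667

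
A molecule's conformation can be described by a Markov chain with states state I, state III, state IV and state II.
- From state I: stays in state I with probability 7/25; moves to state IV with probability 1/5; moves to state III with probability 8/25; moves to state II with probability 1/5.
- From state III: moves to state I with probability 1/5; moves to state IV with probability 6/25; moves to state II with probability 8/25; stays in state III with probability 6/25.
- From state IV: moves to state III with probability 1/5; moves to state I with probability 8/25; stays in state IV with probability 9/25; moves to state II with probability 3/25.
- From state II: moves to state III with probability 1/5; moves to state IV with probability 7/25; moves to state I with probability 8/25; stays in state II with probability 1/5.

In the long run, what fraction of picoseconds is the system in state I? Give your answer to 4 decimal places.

Let the stationary distribution be π with π = πP and π_1 + π_2 + π_3 + π_4 = 1.
π_1 = 0.28·π_1 + 0.2·π_2 + 0.32·π_3 + 0.32·π_4
π_2 = 0.32·π_1 + 0.24·π_2 + 0.2·π_3 + 0.2·π_4
π_3 = 0.2·π_1 + 0.24·π_2 + 0.36·π_3 + 0.28·π_4
Solving with the normalization constraint gives π = (0.2796, 0.2433, 0.2695, 0.2076).
So the stationary probability of state I is 0.2796.

0.2796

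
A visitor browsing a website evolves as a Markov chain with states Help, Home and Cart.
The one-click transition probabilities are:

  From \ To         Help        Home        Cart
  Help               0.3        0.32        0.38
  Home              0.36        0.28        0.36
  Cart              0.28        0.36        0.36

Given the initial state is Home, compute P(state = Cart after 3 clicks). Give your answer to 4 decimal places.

0.3662

Propagate the distribution vector 3 clicks from Home.
After 0 clicks: (0.0000, 1.0000, 0.0000)
After 1 click: (0.3600, 0.2800, 0.3600)
After 2 clicks: (0.3096, 0.3232, 0.3672)
After 3 clicks: (0.3120, 0.3218, 0.3662)
P(in Cart after 3 clicks) = 0.3662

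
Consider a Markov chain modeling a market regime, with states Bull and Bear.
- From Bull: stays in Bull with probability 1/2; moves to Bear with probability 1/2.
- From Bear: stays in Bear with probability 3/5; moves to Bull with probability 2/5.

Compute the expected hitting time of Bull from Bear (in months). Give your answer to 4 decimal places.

2.5000

Let t(s) be the expected number of months to first reach Bull from state s, with t(Bull) = 0. Conditioning on the first month:
t(Bear) = 1 + 0.6·t(Bear)
Solving: t(Bear) = 2.5000.
Expected months from Bear to Bull: 2.5000.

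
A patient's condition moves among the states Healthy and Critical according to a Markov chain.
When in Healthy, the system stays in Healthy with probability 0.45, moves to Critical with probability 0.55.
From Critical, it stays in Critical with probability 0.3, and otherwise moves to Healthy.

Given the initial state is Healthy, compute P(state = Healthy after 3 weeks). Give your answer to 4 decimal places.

0.5531

Propagate the distribution vector 3 weeks from Healthy.
After 0 weeks: (1.0000, 0.0000)
After 1 week: (0.4500, 0.5500)
After 2 weeks: (0.5875, 0.4125)
After 3 weeks: (0.5531, 0.4469)
P(in Healthy after 3 weeks) = 0.5531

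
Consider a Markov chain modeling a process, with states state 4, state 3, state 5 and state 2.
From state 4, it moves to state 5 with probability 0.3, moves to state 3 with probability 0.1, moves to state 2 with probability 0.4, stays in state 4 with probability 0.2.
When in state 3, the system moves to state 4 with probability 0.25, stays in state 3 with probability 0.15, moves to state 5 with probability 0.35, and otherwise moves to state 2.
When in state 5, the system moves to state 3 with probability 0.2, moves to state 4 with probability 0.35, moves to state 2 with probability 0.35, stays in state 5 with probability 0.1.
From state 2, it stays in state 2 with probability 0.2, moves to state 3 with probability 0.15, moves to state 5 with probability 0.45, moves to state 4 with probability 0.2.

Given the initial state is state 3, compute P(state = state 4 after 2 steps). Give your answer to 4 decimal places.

0.2600

Propagate the distribution vector 2 steps from state 3.
After 0 steps: (0.0000, 1.0000, 0.0000, 0.0000)
After 1 step: (0.2500, 0.1500, 0.3500, 0.2500)
After 2 steps: (0.2600, 0.1550, 0.2750, 0.3100)
P(in state 4 after 2 steps) = 0.2600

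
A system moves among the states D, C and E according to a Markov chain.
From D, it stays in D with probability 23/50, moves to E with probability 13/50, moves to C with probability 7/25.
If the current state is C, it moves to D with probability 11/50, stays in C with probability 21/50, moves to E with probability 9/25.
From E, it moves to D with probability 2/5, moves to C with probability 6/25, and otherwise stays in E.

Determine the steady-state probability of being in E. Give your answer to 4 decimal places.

0.3234

Let the stationary distribution be π with π = πP and π_1 + π_2 + π_3 = 1.
π_1 = 0.46·π_1 + 0.22·π_2 + 0.4·π_3
π_2 = 0.28·π_1 + 0.42·π_2 + 0.24·π_3
Solving with the normalization constraint gives π = (0.3661, 0.3105, 0.3234).
So the stationary probability of E is 0.3234.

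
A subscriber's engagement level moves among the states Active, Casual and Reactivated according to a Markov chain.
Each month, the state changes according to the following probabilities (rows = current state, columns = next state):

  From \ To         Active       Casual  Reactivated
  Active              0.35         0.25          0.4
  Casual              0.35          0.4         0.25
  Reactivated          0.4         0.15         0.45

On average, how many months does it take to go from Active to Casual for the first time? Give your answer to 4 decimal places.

Let t(s) be the expected number of months to first reach Casual from state s, with t(Casual) = 0. Conditioning on the first month:
t(Active) = 1 + 0.35·t(Active) + 0.4·t(Reactivated)
t(Reactivated) = 1 + 0.4·t(Active) + 0.45·t(Reactivated)
Solving: t(Active) = 4.8101, t(Reactivated) = 5.3165.
Expected months from Active to Casual: 4.8101.

4.8101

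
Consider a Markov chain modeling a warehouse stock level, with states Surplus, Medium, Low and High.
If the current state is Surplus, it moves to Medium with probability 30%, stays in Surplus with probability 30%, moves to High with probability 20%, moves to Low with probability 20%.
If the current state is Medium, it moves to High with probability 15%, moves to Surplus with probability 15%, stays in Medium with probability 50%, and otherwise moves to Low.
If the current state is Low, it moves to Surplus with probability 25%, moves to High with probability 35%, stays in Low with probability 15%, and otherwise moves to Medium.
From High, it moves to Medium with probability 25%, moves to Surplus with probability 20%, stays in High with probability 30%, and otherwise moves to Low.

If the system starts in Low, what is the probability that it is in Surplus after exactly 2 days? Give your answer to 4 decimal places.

Propagate the distribution vector 2 days from Low.
After 0 days: (0.0000, 0.0000, 1.0000, 0.0000)
After 1 day: (0.2500, 0.2500, 0.1500, 0.3500)
After 2 days: (0.2200, 0.3250, 0.2100, 0.2450)
P(in Surplus after 2 days) = 0.2200

0.2200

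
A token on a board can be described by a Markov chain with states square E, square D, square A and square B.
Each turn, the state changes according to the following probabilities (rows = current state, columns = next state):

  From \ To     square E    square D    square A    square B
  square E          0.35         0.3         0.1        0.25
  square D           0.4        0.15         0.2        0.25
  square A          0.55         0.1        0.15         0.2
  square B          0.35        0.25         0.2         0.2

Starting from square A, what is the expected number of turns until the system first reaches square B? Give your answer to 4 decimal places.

Let t(s) be the expected number of turns to first reach square B from state s, with t(square B) = 0. Conditioning on the first turn:
t(square E) = 1 + 0.35·t(square E) + 0.3·t(square D) + 0.1·t(square A)
t(square D) = 1 + 0.4·t(square E) + 0.15·t(square D) + 0.2·t(square A)
t(square A) = 1 + 0.55·t(square E) + 0.1·t(square D) + 0.15·t(square A)
Solving: t(square E) = 4.1071, t(square D) = 4.1255, t(square A) = 4.3193.
Expected turns from square A to square B: 4.3193.

4.3193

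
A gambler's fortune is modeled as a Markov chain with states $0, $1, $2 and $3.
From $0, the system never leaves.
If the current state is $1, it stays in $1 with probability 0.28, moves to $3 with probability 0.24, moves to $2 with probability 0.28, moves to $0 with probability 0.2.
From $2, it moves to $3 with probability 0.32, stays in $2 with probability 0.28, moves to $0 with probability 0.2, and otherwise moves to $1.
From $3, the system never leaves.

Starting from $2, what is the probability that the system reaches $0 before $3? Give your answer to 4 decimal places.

Let h(s) be the probability of absorption at $0 starting from transient state s. Then h($0) = 1 and h($3) = 0. By first-step analysis:
h($1) = 0.2·1 + 0.28·h($1) + 0.28·h($2) + 0.24·0
h($2) = 0.2·1 + 0.2·h($1) + 0.28·h($2) + 0.32·0
Solving: h($1) = 0.4325, h($2) = 0.3979.
Starting from $2, the probability is 0.3979.

0.3979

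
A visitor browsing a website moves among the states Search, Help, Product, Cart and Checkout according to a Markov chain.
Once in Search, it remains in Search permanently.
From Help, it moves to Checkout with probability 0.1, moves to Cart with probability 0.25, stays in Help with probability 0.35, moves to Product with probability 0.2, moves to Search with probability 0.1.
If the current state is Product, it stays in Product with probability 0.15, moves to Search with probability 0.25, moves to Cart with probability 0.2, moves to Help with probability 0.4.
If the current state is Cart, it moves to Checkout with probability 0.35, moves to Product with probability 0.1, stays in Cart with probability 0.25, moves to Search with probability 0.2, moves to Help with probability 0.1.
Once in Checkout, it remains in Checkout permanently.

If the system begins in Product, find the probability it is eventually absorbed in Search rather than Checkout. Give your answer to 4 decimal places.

0.6325

Let h(s) be the probability of absorption at Search starting from transient state s. Then h(Search) = 1 and h(Checkout) = 0. By first-step analysis:
h(Help) = 0.1·1 + 0.35·h(Help) + 0.2·h(Product) + 0.25·h(Cart) + 0.1·0
h(Product) = 0.25·1 + 0.4·h(Help) + 0.15·h(Product) + 0.2·h(Cart)
h(Cart) = 0.2·1 + 0.1·h(Help) + 0.1·h(Product) + 0.25·h(Cart) + 0.35·0
Solving: h(Help) = 0.5096, h(Product) = 0.6325, h(Cart) = 0.4189.
Starting from Product, the probability is 0.6325.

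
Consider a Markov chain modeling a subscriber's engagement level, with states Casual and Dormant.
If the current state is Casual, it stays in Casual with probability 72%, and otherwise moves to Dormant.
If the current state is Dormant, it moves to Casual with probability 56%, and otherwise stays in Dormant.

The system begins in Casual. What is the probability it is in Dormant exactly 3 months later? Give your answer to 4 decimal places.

Propagate the distribution vector 3 months from Casual.
After 0 months: (1.0000, 0.0000)
After 1 month: (0.7200, 0.2800)
After 2 months: (0.6752, 0.3248)
After 3 months: (0.6680, 0.3320)
P(in Dormant after 3 months) = 0.3320

0.3320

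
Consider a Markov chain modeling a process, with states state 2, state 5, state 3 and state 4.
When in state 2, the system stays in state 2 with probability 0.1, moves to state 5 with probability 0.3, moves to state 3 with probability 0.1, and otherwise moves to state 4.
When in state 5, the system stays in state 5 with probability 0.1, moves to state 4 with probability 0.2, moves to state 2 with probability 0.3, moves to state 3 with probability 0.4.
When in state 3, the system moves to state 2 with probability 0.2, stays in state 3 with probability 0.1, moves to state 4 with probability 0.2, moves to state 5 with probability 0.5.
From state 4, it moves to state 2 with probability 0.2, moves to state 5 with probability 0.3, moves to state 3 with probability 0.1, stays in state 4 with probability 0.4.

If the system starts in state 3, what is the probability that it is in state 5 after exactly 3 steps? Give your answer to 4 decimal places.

Propagate the distribution vector 3 steps from state 3.
After 0 steps: (0.0000, 0.0000, 1.0000, 0.0000)
After 1 step: (0.2000, 0.5000, 0.1000, 0.2000)
After 2 steps: (0.2300, 0.2200, 0.2500, 0.3000)
After 3 steps: (0.1990, 0.3060, 0.1660, 0.3290)
P(in state 5 after 3 steps) = 0.3060

0.3060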